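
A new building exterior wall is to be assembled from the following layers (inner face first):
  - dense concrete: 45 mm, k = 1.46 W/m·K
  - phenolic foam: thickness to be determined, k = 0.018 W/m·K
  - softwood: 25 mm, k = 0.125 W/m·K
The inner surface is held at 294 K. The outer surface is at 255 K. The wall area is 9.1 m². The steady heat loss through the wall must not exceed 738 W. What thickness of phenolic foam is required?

Treating each layer as a thermal resistance in series:
R_dense concrete = L/(kA) = 0.045/(1.46×9.1) = 0.003387 K/W
R_softwood = L/(kA) = 0.025/(0.125×9.1) = 0.02198 K/W
Sum of the known resistances R_other = 0.02537 K/W
Required total resistance R_tot = ΔT/Q_allow = 39/738 = 0.05285 K/W
R_phenolic foam = R_tot − R_other = 0.02748 K/W
L = R·k·A = 0.02748×0.018×9.1

L ≈ 4.5 mm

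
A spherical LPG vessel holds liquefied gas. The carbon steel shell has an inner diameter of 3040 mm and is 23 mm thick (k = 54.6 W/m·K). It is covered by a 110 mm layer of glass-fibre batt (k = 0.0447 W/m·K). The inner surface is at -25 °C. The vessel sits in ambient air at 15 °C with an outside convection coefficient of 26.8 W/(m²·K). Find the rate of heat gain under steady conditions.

Q ≈ 514 W

Spherical conduction: R = (1/r_in − 1/r_out)/(4πk) per layer; series-sum.
R_carbon steel shell = (1/1.52 − 1/1.543)/(4π×54.6) = 1.429×10^-5 K/W
R_glass-fibre batt = (1/1.543 − 1/1.653)/(4π×0.0447) = 0.07678 K/W
R_outer film = 1/(h·4πr_o²) = 1/(26.8×4π×1.653²) = 0.001087 K/W
R_total = 0.07788 K/W
Q = ΔT/R_total = 40/0.07788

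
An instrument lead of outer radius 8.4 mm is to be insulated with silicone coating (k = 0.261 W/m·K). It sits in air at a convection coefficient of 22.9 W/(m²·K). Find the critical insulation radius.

For a cylinder r_cr = k/h = 0.261/22.9
r_cr = 11.4 mm; since the bare radius (8.4 mm) is below r_cr, adding a thin layer of insulation will *increase* heat loss.

r_cr ≈ 11.4 mm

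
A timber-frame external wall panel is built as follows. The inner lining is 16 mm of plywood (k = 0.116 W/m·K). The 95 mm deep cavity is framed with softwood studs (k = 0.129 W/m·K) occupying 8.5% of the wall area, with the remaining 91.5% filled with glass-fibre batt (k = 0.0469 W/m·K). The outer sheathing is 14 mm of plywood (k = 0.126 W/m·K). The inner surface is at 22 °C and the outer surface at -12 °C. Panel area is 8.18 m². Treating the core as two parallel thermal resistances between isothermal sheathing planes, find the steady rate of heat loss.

Sheathing layers in series; stud and cavity paths in parallel between them.
R_inner = 0.016/(0.116×8.18) = 0.01686 K/W
R_stud  = 0.095/(0.129×0.085×8.18) = 1.059 K/W
R_cav   = 0.095/(0.0469×0.915×8.18) = 0.2706 K/W
1/R_core = 1/R_stud + 1/R_cav → R_core = 0.2156 K/W
R_outer = 0.014/(0.126×8.18) = 0.01358 K/W
R_total = 0.246 K/W
Q = ΔT/R_total = 34/0.246

Q ≈ 138 W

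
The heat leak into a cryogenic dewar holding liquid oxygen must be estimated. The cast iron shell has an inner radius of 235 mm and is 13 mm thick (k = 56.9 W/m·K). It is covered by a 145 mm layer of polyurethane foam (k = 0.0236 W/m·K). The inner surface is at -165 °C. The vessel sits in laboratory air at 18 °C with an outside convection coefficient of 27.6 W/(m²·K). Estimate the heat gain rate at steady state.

Q ≈ 36.3 W

Radial (spherical) resistances in series:
R_cast iron shell = (1/0.235 − 1/0.248)/(4π×56.9) = 3.12×10^-4 K/W
R_polyurethane foam = (1/0.248 − 1/0.393)/(4π×0.0236) = 5.017 K/W
R_outer film = 1/(h·4πr_o²) = 1/(27.6×4π×0.393²) = 0.01867 K/W
R_total = 5.035 K/W
Q = ΔT/R_total = 183/5.035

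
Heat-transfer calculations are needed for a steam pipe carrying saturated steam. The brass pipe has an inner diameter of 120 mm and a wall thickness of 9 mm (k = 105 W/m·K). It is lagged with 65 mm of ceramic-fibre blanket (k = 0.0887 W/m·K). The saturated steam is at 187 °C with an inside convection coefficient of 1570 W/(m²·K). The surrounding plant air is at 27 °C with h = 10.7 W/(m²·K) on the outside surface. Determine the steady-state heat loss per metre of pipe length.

q′ ≈ 123 W/m

Treating each annulus and film as a series resistance:
R_inner film = 1/(h_i·2πr₁L) = 1/(1570×2π×0.06×1) = 0.00169 K/W
R_brass pipe wall = ln(69/60)/(2π×105×1) = 2.118×10^-4 K/W
R_ceramic-fibre blanket = ln(134/69)/(2π×0.0887×1) = 1.191 K/W
R_outer film = 1/(h_o·2πr_oL) = 1/(10.7×2π×0.134×1) = 0.111 K/W
R_total = 1.304 K/W
Q = ΔT/R_total = 160/1.304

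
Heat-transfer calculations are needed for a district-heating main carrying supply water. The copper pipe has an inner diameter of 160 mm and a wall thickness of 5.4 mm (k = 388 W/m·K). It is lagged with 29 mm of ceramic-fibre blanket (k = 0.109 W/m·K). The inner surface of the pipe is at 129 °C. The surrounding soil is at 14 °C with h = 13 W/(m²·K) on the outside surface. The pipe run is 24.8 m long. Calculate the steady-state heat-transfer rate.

For a radial system each layer contributes R = ln(r_out/r_in)/(2πkL); films add R = 1/(hA).
R_copper pipe wall = ln(85.4/80)/(2π×388×24.8) = 1.08×10^-6 K/W
R_ceramic-fibre blanket = ln(114.4/85.4)/(2π×0.109×24.8) = 0.01721 K/W
R_outer film = 1/(h_o·2πr_oL) = 1/(13×2π×0.1144×24.8) = 0.004315 K/W
R_total = 0.02153 K/W
Q = ΔT/R_total = 115/0.02153

Q ≈ 5340 W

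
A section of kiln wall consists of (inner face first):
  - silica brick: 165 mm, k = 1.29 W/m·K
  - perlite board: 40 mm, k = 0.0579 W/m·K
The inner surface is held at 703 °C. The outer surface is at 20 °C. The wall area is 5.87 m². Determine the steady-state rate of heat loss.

Series thermal resistances:
R_silica brick = L/(kA) = 0.165/(1.29×5.87) = 0.02179 K/W
R_perlite board = L/(kA) = 0.04/(0.0579×5.87) = 0.1177 K/W
R_total = 0.1395 K/W
Q = ΔT / R_total = 683 / 0.1395

Q ≈ 4900 W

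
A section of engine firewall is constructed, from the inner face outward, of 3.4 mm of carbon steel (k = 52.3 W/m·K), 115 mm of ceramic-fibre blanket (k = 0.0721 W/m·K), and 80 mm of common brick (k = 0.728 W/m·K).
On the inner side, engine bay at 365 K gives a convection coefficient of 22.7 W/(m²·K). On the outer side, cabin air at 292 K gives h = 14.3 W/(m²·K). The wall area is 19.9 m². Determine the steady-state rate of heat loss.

Q ≈ 799 W

Thermal resistances in series:
R_inner film = 1/(h_i·A) = 1/(22.7×19.9) = 0.002214 K/W
R_carbon steel = L/(kA) = 0.0034/(52.3×19.9) = 3.267×10^-6 K/W
R_ceramic-fibre blanket = L/(kA) = 0.115/(0.0721×19.9) = 0.08015 K/W
R_common brick = L/(kA) = 0.08/(0.728×19.9) = 0.005522 K/W
R_outer film = 1/(h_o·A) = 1/(14.3×19.9) = 0.003514 K/W
R_total = 0.0914 K/W
Q = ΔT / R_total = 73 / 0.0914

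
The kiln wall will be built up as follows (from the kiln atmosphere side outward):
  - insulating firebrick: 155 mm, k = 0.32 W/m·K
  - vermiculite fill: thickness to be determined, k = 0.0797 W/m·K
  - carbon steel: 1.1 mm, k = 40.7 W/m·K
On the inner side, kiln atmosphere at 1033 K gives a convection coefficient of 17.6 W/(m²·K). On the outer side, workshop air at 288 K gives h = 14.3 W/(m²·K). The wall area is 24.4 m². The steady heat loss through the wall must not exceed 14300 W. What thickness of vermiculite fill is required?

Thermal resistances in series:
R_inner film = 1/(h_i·A) = 1/(17.6×24.4) = 0.002329 K/W
R_insulating firebrick = L/(kA) = 0.155/(0.32×24.4) = 0.01985 K/W
R_carbon steel = L/(kA) = 0.0011/(40.7×24.4) = 1.108×10^-6 K/W
R_outer film = 1/(h_o·A) = 1/(14.3×24.4) = 0.002866 K/W
Sum of the known resistances R_other = 0.02505 K/W
Required total resistance R_tot = ΔT/Q_allow = 745/14300 = 0.0521 K/W
R_vermiculite fill = R_tot − R_other = 0.02705 K/W
L = R·k·A = 0.02705×0.0797×24.4

L ≈ 52.6 mm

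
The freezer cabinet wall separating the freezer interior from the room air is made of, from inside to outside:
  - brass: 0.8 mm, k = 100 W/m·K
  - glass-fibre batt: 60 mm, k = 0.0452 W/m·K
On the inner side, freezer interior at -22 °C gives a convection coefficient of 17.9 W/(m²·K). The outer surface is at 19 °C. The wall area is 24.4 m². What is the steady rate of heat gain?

Q ≈ 723 W

Using the resistance-network approach (series):
R_inner film = 1/(h_i·A) = 1/(17.9×24.4) = 0.00229 K/W
R_brass = L/(kA) = 0.0008/(100×24.4) = 3.279×10^-7 K/W
R_glass-fibre batt = L/(kA) = 0.06/(0.0452×24.4) = 0.0544 K/W
R_total = 0.05669 K/W
Q = ΔT / R_total = 41 / 0.05669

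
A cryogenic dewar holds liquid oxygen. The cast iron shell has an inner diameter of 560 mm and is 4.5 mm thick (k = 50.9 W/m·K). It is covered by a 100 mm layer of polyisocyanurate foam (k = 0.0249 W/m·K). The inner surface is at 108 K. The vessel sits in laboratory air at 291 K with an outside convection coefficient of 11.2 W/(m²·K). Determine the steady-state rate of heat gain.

Q ≈ 61.6 W

For a spherical shell R = (1/r₁ − 1/r₂)/(4πk); film R = 1/(h·4πr²). In series:
R_cast iron shell = (1/0.28 − 1/0.2845)/(4π×50.9) = 8.832×10^-5 K/W
R_polyisocyanurate foam = (1/0.2845 − 1/0.3845)/(4π×0.0249) = 2.922 K/W
R_outer film = 1/(h·4πr_o²) = 1/(11.2×4π×0.3845²) = 0.04806 K/W
R_total = 2.97 K/W
Q = ΔT/R_total = 183/2.97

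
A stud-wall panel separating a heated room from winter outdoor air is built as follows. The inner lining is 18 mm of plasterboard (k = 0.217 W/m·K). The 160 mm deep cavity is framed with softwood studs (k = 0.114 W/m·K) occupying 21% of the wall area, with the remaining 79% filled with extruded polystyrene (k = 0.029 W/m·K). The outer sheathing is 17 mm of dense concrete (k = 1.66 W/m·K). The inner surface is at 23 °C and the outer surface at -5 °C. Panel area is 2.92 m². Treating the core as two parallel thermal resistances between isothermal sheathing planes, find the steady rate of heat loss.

Sheathing layers in series; stud and cavity paths in parallel between them.
R_inner = 0.018/(0.217×2.92) = 0.02841 K/W
R_stud  = 0.16/(0.114×0.21×2.92) = 2.289 K/W
R_cav   = 0.16/(0.029×0.79×2.92) = 2.392 K/W
1/R_core = 1/R_stud + 1/R_cav → R_core = 1.17 K/W
R_outer = 0.017/(1.66×2.92) = 0.003507 K/W
R_total = 1.201 K/W
Q = ΔT/R_total = 28/1.201

Q ≈ 23.3 W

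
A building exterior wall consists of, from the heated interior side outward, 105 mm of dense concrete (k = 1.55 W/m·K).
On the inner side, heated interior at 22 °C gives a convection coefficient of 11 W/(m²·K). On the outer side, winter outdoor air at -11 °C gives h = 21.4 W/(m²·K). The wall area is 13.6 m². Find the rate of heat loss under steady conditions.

Thermal resistances in series:
R_inner film = 1/(h_i·A) = 1/(11×13.6) = 0.006684 K/W
R_dense concrete = L/(kA) = 0.105/(1.55×13.6) = 0.004981 K/W
R_outer film = 1/(h_o·A) = 1/(21.4×13.6) = 0.003436 K/W
R_total = 0.0151 K/W
Q = ΔT / R_total = 33 / 0.0151

Q ≈ 2190 W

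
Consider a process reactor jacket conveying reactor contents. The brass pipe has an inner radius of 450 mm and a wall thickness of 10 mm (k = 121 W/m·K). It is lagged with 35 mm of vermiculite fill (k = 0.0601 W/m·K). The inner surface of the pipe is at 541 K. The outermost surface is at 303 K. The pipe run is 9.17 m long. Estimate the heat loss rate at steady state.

Q ≈ 11200 W

Radial resistances (cylindrical: R_cond = ln(r_o/r_i)/(2πkL), R_conv = 1/(h·2πrL)):
R_brass pipe wall = ln(460/450)/(2π×121×9.17) = 3.153×10^-6 K/W
R_vermiculite fill = ln(495/460)/(2π×0.0601×9.17) = 0.02118 K/W
R_total = 0.02118 K/W
Q = ΔT/R_total = 238/0.02118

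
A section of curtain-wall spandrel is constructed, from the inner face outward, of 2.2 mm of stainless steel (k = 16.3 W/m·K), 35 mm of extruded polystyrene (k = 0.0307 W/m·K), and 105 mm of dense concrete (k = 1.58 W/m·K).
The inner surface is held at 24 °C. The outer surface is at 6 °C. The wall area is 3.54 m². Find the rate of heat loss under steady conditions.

Model the wall as resistances in series:
R_stainless steel = L/(kA) = 0.0022/(16.3×3.54) = 3.813×10^-5 K/W
R_extruded polystyrene = L/(kA) = 0.035/(0.0307×3.54) = 0.3221 K/W
R_dense concrete = L/(kA) = 0.105/(1.58×3.54) = 0.01877 K/W
R_total = 0.3409 K/W
Q = ΔT / R_total = 18 / 0.3409

Q ≈ 52.8 W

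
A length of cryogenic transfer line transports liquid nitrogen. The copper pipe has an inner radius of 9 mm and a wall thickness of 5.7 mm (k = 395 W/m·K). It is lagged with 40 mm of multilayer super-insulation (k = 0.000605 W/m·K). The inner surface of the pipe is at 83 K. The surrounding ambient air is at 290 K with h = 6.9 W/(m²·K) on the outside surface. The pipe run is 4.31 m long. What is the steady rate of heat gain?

Q ≈ 2.58 W

For a radial system each layer contributes R = ln(r_out/r_in)/(2πkL); films add R = 1/(hA).
R_copper pipe wall = ln(14.7/9)/(2π×395×4.31) = 4.587×10^-5 K/W
R_multilayer super-insulation = ln(54.7/14.7)/(2π×0.000605×4.31) = 80.2 K/W
R_outer film = 1/(h_o·2πr_oL) = 1/(6.9×2π×0.0547×4.31) = 0.09784 K/W
R_total = 80.3 K/W
Q = ΔT/R_total = 207/80.3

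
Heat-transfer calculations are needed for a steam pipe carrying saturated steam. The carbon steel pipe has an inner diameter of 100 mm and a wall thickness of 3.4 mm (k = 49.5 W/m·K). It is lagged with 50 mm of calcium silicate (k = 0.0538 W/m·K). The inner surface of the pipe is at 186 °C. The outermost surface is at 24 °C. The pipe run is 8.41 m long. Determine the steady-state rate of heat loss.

Q ≈ 697 W

Cylindrical conduction, so R = ln(r₂/r₁)/(2πkL) per layer, in series:
R_carbon steel pipe wall = ln(53.4/50)/(2π×49.5×8.41) = 2.515×10^-5 K/W
R_calcium silicate = ln(103.4/53.4)/(2π×0.0538×8.41) = 0.2324 K/W
R_total = 0.2325 K/W
Q = ΔT/R_total = 162/0.2325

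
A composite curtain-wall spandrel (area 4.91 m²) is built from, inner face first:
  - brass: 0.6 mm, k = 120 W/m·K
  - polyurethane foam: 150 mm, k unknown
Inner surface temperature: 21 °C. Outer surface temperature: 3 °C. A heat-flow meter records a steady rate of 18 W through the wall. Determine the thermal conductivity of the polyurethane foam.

Thermal resistances in series:
R_brass = L/(kA) = 0.0006/(120×4.91) = 1.018×10^-6 K/W
Sum of known resistances R_other = 1.018×10^-6 K/W
Total R = ΔT/Q = 18/18 = 1 K/W
R_polyurethane foam = R_total − R_other = 1 K/W
k = L/(R·A) = 0.15/(1×4.91)

k ≈ 0.0305 W/(m·K)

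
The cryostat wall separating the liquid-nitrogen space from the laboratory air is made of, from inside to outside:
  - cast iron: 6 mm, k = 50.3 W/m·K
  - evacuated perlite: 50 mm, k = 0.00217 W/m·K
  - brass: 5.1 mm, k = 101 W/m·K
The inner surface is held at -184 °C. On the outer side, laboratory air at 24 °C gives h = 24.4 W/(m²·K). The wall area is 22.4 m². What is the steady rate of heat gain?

Q ≈ 202 W

Using the resistance-network approach (series):
R_cast iron = L/(kA) = 0.006/(50.3×22.4) = 5.325×10^-6 K/W
R_evacuated perlite = L/(kA) = 0.05/(0.00217×22.4) = 1.029 K/W
R_brass = L/(kA) = 0.0051/(101×22.4) = 2.254×10^-6 K/W
R_outer film = 1/(h_o·A) = 1/(24.4×22.4) = 0.00183 K/W
R_total = 1.03 K/W
Q = ΔT / R_total = 208 / 1.03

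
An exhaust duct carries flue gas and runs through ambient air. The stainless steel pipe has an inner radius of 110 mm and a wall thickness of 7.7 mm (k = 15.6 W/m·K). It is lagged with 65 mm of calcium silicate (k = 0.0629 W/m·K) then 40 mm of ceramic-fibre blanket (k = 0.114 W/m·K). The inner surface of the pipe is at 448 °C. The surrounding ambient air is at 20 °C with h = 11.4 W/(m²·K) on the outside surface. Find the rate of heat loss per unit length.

Per-layer cylindrical resistances, series-summed:
R_stainless steel pipe wall = ln(117.7/110)/(2π×15.6×1) = 6.903×10^-4 K/W
R_calcium silicate = ln(182.7/117.7)/(2π×0.0629×1) = 1.113 K/W
R_ceramic-fibre blanket = ln(222.7/182.7)/(2π×0.114×1) = 0.2764 K/W
R_outer film = 1/(h_o·2πr_oL) = 1/(11.4×2π×0.2227×1) = 0.06269 K/W
R_total = 1.452 K/W
Q = ΔT/R_total = 428/1.452

q′ ≈ 295 W/m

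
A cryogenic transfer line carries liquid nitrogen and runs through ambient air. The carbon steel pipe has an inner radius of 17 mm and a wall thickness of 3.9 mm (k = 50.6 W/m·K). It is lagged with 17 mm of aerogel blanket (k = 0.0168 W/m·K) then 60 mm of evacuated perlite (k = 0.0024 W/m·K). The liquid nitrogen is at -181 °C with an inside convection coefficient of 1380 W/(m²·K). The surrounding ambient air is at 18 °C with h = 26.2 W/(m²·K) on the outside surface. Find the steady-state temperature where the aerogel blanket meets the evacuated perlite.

T ≈ -165 °C

For a radial system each layer contributes R = ln(r_out/r_in)/(2πkL); films add R = 1/(hA).
R_inner film = 1/(h_i·2πr₁L) = 1/(1380×2π×0.017×1) = 0.006784 K/W
R_carbon steel pipe wall = ln(20.9/17)/(2π×50.6×1) = 6.496×10^-4 K/W
R_aerogel blanket = ln(37.9/20.9)/(2π×0.0168×1) = 5.639 K/W
R_evacuated perlite = ln(97.9/37.9)/(2π×0.0024×1) = 62.93 K/W
R_outer film = 1/(h_o·2πr_oL) = 1/(26.2×2π×0.0979×1) = 0.06205 K/W
R_total = 68.64 K/W
Q = ΔT/R_total = 199/68.64
Q = 2.9 W/m
T_interface = T_inner + Q·ΣR(inner→interface) = -181 + 2.9×5.646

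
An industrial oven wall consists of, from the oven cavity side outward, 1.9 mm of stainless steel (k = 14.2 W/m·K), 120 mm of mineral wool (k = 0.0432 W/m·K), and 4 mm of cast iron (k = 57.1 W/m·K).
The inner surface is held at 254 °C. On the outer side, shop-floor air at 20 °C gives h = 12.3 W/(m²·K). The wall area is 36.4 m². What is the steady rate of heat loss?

Q ≈ 2980 W

Thermal resistances in series:
R_stainless steel = L/(kA) = 0.0019/(14.2×36.4) = 3.676×10^-6 K/W
R_mineral wool = L/(kA) = 0.12/(0.0432×36.4) = 0.07631 K/W
R_cast iron = L/(kA) = 0.004/(57.1×36.4) = 1.925×10^-6 K/W
R_outer film = 1/(h_o·A) = 1/(12.3×36.4) = 0.002234 K/W
R_total = 0.07855 K/W
Q = ΔT / R_total = 234 / 0.07855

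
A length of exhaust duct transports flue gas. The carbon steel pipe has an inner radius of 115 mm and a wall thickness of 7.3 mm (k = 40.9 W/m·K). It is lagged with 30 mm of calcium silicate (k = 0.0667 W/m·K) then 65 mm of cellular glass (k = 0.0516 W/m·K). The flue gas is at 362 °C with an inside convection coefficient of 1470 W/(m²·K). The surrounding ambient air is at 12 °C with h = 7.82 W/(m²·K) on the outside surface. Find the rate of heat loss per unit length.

For a radial system each layer contributes R = ln(r_out/r_in)/(2πkL); films add R = 1/(hA).
R_inner film = 1/(h_i·2πr₁L) = 1/(1470×2π×0.115×1) = 9.415×10^-4 K/W
R_carbon steel pipe wall = ln(122.3/115)/(2π×40.9×1) = 2.395×10^-4 K/W
R_calcium silicate = ln(152.3/122.3)/(2π×0.0667×1) = 0.5235 K/W
R_cellular glass = ln(217.3/152.3)/(2π×0.0516×1) = 1.096 K/W
R_outer film = 1/(h_o·2πr_oL) = 1/(7.82×2π×0.2173×1) = 0.09366 K/W
R_total = 1.715 K/W
Q = ΔT/R_total = 350/1.715

q′ ≈ 204 W/m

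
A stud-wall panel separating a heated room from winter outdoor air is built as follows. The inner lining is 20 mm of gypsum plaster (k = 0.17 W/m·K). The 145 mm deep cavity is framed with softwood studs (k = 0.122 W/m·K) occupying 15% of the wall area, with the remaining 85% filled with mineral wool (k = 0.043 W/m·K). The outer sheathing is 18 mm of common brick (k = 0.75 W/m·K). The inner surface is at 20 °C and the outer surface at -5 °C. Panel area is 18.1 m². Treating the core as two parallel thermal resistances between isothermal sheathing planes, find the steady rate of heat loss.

Q ≈ 162 W

Sheathing layers in series; stud and cavity paths in parallel between them.
R_inner = 0.02/(0.17×18.1) = 0.0065 K/W
R_stud  = 0.145/(0.122×0.15×18.1) = 0.4378 K/W
R_cav   = 0.145/(0.043×0.85×18.1) = 0.2192 K/W
1/R_core = 1/R_stud + 1/R_cav → R_core = 0.1461 K/W
R_outer = 0.018/(0.75×18.1) = 0.001326 K/W
R_total = 0.1539 K/W
Q = ΔT/R_total = 25/0.1539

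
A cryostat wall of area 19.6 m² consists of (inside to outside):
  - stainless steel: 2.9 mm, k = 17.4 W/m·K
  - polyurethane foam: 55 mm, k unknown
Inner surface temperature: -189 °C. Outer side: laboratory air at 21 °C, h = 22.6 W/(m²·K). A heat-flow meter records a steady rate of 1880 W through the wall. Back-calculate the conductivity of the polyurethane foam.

Thermal resistances in series:
R_stainless steel = L/(kA) = 0.0029/(17.4×19.6) = 8.503×10^-6 K/W
R_outer film = 1/(h_o·A) = 1/(22.6×19.6) = 0.002258 K/W
Sum of known resistances R_other = 0.002266 K/W
Total R = ΔT/Q = 210/1880 = 0.1117 K/W
R_polyurethane foam = R_total − R_other = 0.1094 K/W
k = L/(R·A) = 0.055/(0.1094×19.6)

k ≈ 0.0256 W/(m·K)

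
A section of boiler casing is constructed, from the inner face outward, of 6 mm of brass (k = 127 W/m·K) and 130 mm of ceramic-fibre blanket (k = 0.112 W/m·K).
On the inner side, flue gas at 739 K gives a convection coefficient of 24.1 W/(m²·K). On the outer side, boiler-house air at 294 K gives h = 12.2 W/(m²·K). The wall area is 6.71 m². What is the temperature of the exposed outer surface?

Series thermal resistances:
R_inner film = 1/(h_i·A) = 1/(24.1×6.71) = 0.006184 K/W
R_brass = L/(kA) = 0.006/(127×6.71) = 7.041×10^-6 K/W
R_ceramic-fibre blanket = L/(kA) = 0.13/(0.112×6.71) = 0.173 K/W
R_outer film = 1/(h_o·A) = 1/(12.2×6.71) = 0.01222 K/W
R_total = 0.1914 K/W;  Q = ΔT/R_total = 445/0.1914 = 2325 W
T_interface = T_inner − Q·ΣR(inner→interface) = 739 − 2330×0.1792

T ≈ 322 K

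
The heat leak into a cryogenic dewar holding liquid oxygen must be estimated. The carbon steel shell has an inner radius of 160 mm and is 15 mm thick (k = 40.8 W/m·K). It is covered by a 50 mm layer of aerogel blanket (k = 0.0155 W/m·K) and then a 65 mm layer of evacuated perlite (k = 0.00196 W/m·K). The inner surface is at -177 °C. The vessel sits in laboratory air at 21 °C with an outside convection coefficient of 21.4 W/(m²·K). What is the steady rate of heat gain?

Q ≈ 4.21 W

Radial (spherical) resistances in series:
R_carbon steel shell = (1/0.16 − 1/0.175)/(4π×40.8) = 0.001045 K/W
R_aerogel blanket = (1/0.175 − 1/0.225)/(4π×0.0155) = 6.519 K/W
R_evacuated perlite = (1/0.225 − 1/0.29)/(4π×0.00196) = 40.45 K/W
R_outer film = 1/(h·4πr_o²) = 1/(21.4×4π×0.29²) = 0.04422 K/W
R_total = 47.01 K/W
Q = ΔT/R_total = 198/47.01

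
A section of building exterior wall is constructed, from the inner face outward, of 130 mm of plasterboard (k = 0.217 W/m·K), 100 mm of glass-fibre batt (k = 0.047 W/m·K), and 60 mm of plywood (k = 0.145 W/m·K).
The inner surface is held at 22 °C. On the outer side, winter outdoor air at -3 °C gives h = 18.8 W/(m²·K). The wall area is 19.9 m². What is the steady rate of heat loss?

Treating each layer as a thermal resistance in series:
R_plasterboard = L/(kA) = 0.13/(0.217×19.9) = 0.0301 K/W
R_glass-fibre batt = L/(kA) = 0.1/(0.047×19.9) = 0.1069 K/W
R_plywood = L/(kA) = 0.06/(0.145×19.9) = 0.02079 K/W
R_outer film = 1/(h_o·A) = 1/(18.8×19.9) = 0.002673 K/W
R_total = 0.1605 K/W
Q = ΔT / R_total = 25 / 0.1605

Q ≈ 156 W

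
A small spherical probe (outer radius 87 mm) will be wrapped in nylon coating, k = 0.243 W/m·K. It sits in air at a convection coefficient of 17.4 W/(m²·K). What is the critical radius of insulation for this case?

r_cr ≈ 27.9 mm

For a sphere r_cr = 2k/h = 2×0.243/17.4
r_cr = 27.9 mm; since the bare radius (87 mm) is above r_cr, any added insulation will reduce heat loss.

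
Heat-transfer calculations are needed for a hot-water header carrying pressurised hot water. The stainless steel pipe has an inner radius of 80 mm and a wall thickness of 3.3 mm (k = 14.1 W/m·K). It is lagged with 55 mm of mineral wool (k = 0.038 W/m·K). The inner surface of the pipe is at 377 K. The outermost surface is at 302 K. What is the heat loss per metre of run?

For a radial system each layer contributes R = ln(r_out/r_in)/(2πkL); films add R = 1/(hA).
R_stainless steel pipe wall = ln(83.3/80)/(2π×14.1×1) = 4.563×10^-4 K/W
R_mineral wool = ln(138.3/83.3)/(2π×0.038×1) = 2.123 K/W
R_total = 2.124 K/W
Q = ΔT/R_total = 75/2.124

q′ ≈ 35.3 W/m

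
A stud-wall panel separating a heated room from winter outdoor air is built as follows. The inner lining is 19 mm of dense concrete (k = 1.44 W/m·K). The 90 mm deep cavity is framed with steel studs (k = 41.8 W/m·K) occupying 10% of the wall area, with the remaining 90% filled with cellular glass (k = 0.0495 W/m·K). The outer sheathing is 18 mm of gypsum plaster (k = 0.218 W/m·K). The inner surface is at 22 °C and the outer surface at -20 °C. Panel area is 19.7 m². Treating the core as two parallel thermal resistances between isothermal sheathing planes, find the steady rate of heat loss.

Q ≈ 7070 W

Sheathing layers in series; stud and cavity paths in parallel between them.
R_inner = 0.019/(1.44×19.7) = 6.698×10^-4 K/W
R_stud  = 0.09/(41.8×0.1×19.7) = 0.001093 K/W
R_cav   = 0.09/(0.0495×0.9×19.7) = 0.1025 K/W
1/R_core = 1/R_stud + 1/R_cav → R_core = 0.001081 K/W
R_outer = 0.018/(0.218×19.7) = 0.004191 K/W
R_total = 0.005943 K/W
Q = ΔT/R_total = 42/0.005943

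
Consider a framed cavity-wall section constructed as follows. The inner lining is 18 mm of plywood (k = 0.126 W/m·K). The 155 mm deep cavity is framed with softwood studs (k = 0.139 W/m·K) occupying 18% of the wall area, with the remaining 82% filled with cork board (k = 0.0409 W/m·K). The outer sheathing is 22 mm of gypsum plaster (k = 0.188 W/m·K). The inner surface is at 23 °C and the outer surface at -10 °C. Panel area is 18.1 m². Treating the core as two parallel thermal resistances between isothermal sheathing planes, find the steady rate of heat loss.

Sheathing layers in series; stud and cavity paths in parallel between them.
R_inner = 0.018/(0.126×18.1) = 0.007893 K/W
R_stud  = 0.155/(0.139×0.18×18.1) = 0.3423 K/W
R_cav   = 0.155/(0.0409×0.82×18.1) = 0.2553 K/W
1/R_core = 1/R_stud + 1/R_cav → R_core = 0.1462 K/W
R_outer = 0.022/(0.188×18.1) = 0.006465 K/W
R_total = 0.1606 K/W
Q = ΔT/R_total = 33/0.1606

Q ≈ 205 W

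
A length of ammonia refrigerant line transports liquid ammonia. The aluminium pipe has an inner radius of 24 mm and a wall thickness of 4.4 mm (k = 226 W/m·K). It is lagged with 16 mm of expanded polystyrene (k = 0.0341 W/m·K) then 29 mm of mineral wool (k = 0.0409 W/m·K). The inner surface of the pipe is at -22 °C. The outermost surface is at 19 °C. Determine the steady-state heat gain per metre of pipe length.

q′ ≈ 10.1 W/m

Treating each annulus and film as a series resistance:
R_aluminium pipe wall = ln(28.4/24)/(2π×226×1) = 1.185×10^-4 K/W
R_expanded polystyrene = ln(44.4/28.4)/(2π×0.0341×1) = 2.086 K/W
R_mineral wool = ln(73.4/44.4)/(2π×0.0409×1) = 1.956 K/W
R_total = 4.042 K/W
Q = ΔT/R_total = 41/4.042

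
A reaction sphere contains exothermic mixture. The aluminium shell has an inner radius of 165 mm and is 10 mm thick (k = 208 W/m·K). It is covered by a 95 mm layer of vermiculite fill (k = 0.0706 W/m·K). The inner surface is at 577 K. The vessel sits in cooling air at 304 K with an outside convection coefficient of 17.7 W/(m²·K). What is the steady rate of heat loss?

Q ≈ 117 W

For a spherical shell R = (1/r₁ − 1/r₂)/(4πk); film R = 1/(h·4πr²). In series:
R_aluminium shell = (1/0.165 − 1/0.175)/(4π×208) = 1.325×10^-4 K/W
R_vermiculite fill = (1/0.175 − 1/0.27)/(4π×0.0706) = 2.266 K/W
R_outer film = 1/(h·4πr_o²) = 1/(17.7×4π×0.27²) = 0.06167 K/W
R_total = 2.328 K/W
Q = ΔT/R_total = 273/2.328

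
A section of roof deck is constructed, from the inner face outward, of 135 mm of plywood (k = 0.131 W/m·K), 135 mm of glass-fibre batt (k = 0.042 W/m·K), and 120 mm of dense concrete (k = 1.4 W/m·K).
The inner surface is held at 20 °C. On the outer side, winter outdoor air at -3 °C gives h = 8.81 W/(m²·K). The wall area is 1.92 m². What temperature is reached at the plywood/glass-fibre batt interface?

Model the wall as resistances in series:
R_plywood = L/(kA) = 0.135/(0.131×1.92) = 0.5367 K/W
R_glass-fibre batt = L/(kA) = 0.135/(0.042×1.92) = 1.674 K/W
R_dense concrete = L/(kA) = 0.12/(1.4×1.92) = 0.04464 K/W
R_outer film = 1/(h_o·A) = 1/(8.81×1.92) = 0.05912 K/W
R_total = 2.315 K/W;  Q = ΔT/R_total = 23/2.315 = 9.937 W
T_interface = T_inner − Q·ΣR(inner→interface) = 20 − 9.94×0.5367

T ≈ 14.7 °C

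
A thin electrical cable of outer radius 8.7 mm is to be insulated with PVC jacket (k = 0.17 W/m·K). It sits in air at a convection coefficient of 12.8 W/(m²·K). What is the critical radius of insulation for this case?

For a cylinder r_cr = k/h = 0.17/12.8
r_cr = 13.3 mm; since the bare radius (8.7 mm) is below r_cr, adding a thin layer of insulation will *increase* heat loss.

r_cr ≈ 13.3 mm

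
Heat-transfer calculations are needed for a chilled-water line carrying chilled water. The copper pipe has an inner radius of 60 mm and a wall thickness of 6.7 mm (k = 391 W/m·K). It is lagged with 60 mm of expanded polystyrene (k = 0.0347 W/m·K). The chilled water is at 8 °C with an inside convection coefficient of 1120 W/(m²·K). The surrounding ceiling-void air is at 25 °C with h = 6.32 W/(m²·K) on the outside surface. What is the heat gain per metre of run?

For a radial system each layer contributes R = ln(r_out/r_in)/(2πkL); films add R = 1/(hA).
R_inner film = 1/(h_i·2πr₁L) = 1/(1120×2π×0.06×1) = 0.002368 K/W
R_copper pipe wall = ln(66.7/60)/(2π×391×1) = 4.309×10^-5 K/W
R_expanded polystyrene = ln(126.7/66.7)/(2π×0.0347×1) = 2.943 K/W
R_outer film = 1/(h_o·2πr_oL) = 1/(6.32×2π×0.1267×1) = 0.1988 K/W
R_total = 3.144 K/W
Q = ΔT/R_total = 17/3.144

q′ ≈ 5.41 W/m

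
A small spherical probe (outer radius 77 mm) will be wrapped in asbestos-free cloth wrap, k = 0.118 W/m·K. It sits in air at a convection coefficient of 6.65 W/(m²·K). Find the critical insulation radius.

For a sphere r_cr = 2k/h = 2×0.118/6.65
r_cr = 35.5 mm; since the bare radius (77 mm) is above r_cr, any added insulation will reduce heat loss.

r_cr ≈ 35.5 mm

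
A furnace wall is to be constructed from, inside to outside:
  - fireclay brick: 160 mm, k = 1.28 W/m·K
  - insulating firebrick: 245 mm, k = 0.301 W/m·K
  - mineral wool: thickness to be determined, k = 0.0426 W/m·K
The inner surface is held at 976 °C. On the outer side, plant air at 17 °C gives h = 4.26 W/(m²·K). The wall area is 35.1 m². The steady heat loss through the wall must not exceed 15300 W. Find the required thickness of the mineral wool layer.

Using the resistance-network approach (series):
R_fireclay brick = L/(kA) = 0.16/(1.28×35.1) = 0.003561 K/W
R_insulating firebrick = L/(kA) = 0.245/(0.301×35.1) = 0.02319 K/W
R_outer film = 1/(h_o·A) = 1/(4.26×35.1) = 0.006688 K/W
Sum of the known resistances R_other = 0.03344 K/W
Required total resistance R_tot = ΔT/Q_allow = 959/15300 = 0.06268 K/W
R_mineral wool = R_tot − R_other = 0.02924 K/W
L = R·k·A = 0.02924×0.0426×35.1

L ≈ 43.7 mm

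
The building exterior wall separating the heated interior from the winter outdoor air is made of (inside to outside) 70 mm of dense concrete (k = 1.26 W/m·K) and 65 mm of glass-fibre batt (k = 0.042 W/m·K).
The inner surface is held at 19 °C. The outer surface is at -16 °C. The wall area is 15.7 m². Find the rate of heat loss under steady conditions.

Using the resistance-network approach (series):
R_dense concrete = L/(kA) = 0.07/(1.26×15.7) = 0.003539 K/W
R_glass-fibre batt = L/(kA) = 0.065/(0.042×15.7) = 0.09857 K/W
R_total = 0.1021 K/W
Q = ΔT / R_total = 35 / 0.1021

Q ≈ 343 W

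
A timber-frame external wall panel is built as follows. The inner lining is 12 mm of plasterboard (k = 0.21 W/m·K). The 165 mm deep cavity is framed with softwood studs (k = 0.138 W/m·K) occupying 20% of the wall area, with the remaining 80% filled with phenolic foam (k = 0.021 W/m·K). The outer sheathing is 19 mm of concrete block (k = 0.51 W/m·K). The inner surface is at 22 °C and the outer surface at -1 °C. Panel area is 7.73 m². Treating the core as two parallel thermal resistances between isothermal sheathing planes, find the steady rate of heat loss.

Q ≈ 46.7 W

Sheathing layers in series; stud and cavity paths in parallel between them.
R_inner = 0.012/(0.21×7.73) = 0.007392 K/W
R_stud  = 0.165/(0.138×0.2×7.73) = 0.7734 K/W
R_cav   = 0.165/(0.021×0.8×7.73) = 1.271 K/W
1/R_core = 1/R_stud + 1/R_cav → R_core = 0.4808 K/W
R_outer = 0.019/(0.51×7.73) = 0.00482 K/W
R_total = 0.493 K/W
Q = ΔT/R_total = 23/0.493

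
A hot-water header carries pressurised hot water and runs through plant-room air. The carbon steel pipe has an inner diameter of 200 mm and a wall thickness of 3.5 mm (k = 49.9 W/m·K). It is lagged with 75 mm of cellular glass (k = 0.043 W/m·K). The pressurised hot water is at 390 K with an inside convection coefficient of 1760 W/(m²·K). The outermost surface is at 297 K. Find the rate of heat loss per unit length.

q′ ≈ 46.1 W/m

Radial resistances (cylindrical: R_cond = ln(r_o/r_i)/(2πkL), R_conv = 1/(h·2πrL)):
R_inner film = 1/(h_i·2πr₁L) = 1/(1760×2π×0.1×1) = 9.043×10^-4 K/W
R_carbon steel pipe wall = ln(103.5/100)/(2π×49.9×1) = 1.097×10^-4 K/W
R_cellular glass = ln(178.5/103.5)/(2π×0.043×1) = 2.017 K/W
R_total = 2.018 K/W
Q = ΔT/R_total = 93/2.018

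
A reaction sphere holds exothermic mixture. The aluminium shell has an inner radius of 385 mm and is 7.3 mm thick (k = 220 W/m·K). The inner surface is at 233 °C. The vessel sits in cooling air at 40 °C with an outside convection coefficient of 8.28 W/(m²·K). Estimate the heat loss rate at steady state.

Q ≈ 3090 W

Each spherical layer contributes R = (1/r_i − 1/r_o)/(4πk):
R_aluminium shell = (1/0.385 − 1/0.3923)/(4π×220) = 1.748×10^-5 K/W
R_outer film = 1/(h·4πr_o²) = 1/(8.28×4π×0.3923²) = 0.06245 K/W
R_total = 0.06247 K/W
Q = ΔT/R_total = 193/0.06247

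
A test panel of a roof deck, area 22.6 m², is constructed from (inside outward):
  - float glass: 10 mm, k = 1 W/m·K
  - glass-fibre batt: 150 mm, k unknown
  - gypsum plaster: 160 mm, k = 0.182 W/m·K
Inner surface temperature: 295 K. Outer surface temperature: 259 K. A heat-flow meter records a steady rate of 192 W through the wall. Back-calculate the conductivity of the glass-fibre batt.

k ≈ 0.0448 W/(m·K)

Series thermal resistances:
R_float glass = L/(kA) = 0.01/(1×22.6) = 4.425×10^-4 K/W
R_gypsum plaster = L/(kA) = 0.16/(0.182×22.6) = 0.0389 K/W
Sum of known resistances R_other = 0.03934 K/W
Total R = ΔT/Q = 36/192 = 0.1875 K/W
R_glass-fibre batt = R_total − R_other = 0.1482 K/W
k = L/(R·A) = 0.15/(0.1482×22.6)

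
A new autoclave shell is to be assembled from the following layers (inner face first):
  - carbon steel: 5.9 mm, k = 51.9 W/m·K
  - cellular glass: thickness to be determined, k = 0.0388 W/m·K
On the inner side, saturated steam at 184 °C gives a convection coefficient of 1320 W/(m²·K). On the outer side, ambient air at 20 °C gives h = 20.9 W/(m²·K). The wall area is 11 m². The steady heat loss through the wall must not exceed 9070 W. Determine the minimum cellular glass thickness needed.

Using the resistance-network approach (series):
R_inner film = 1/(h_i·A) = 1/(1320×11) = 6.887×10^-5 K/W
R_carbon steel = L/(kA) = 0.0059/(51.9×11) = 1.033×10^-5 K/W
R_outer film = 1/(h_o·A) = 1/(20.9×11) = 0.00435 K/W
Sum of the known resistances R_other = 0.004429 K/W
Required total resistance R_tot = ΔT/Q_allow = 164/9070 = 0.01808 K/W
R_cellular glass = R_tot − R_other = 0.01365 K/W
L = R·k·A = 0.01365×0.0388×11

L ≈ 5.83 mm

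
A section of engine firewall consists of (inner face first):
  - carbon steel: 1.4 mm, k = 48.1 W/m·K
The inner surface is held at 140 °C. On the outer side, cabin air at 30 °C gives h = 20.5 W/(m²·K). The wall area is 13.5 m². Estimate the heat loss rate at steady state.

Q ≈ 30400 W

Treating each layer as a thermal resistance in series:
R_carbon steel = L/(kA) = 0.0014/(48.1×13.5) = 2.156×10^-6 K/W
R_outer film = 1/(h_o·A) = 1/(20.5×13.5) = 0.003613 K/W
R_total = 0.003616 K/W
Q = ΔT / R_total = 110 / 0.003616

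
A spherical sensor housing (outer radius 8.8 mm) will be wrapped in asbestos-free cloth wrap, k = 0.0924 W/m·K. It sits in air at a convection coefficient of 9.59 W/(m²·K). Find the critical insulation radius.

r_cr ≈ 19.3 mm

For a sphere r_cr = 2k/h = 2×0.0924/9.59
r_cr = 19.3 mm; since the bare radius (8.8 mm) is below r_cr, adding a thin layer of insulation will *increase* heat loss.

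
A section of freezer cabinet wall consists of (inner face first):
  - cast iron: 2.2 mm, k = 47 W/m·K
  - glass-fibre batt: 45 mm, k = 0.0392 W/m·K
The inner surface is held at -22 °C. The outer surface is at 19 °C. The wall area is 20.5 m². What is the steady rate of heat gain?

Q ≈ 732 W

Using the resistance-network approach (series):
R_cast iron = L/(kA) = 0.0022/(47×20.5) = 2.283×10^-6 K/W
R_glass-fibre batt = L/(kA) = 0.045/(0.0392×20.5) = 0.056 K/W
R_total = 0.056 K/W
Q = ΔT / R_total = 41 / 0.056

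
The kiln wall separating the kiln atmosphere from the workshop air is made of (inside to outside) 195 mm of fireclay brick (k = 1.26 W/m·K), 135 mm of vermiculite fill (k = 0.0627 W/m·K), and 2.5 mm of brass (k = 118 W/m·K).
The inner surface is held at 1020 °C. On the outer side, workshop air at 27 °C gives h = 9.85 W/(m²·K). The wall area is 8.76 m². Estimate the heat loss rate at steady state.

Using the resistance-network approach (series):
R_fireclay brick = L/(kA) = 0.195/(1.26×8.76) = 0.01767 K/W
R_vermiculite fill = L/(kA) = 0.135/(0.0627×8.76) = 0.2458 K/W
R_brass = L/(kA) = 0.0025/(118×8.76) = 2.419×10^-6 K/W
R_outer film = 1/(h_o·A) = 1/(9.85×8.76) = 0.01159 K/W
R_total = 0.275 K/W
Q = ΔT / R_total = 993 / 0.275

Q ≈ 3610 W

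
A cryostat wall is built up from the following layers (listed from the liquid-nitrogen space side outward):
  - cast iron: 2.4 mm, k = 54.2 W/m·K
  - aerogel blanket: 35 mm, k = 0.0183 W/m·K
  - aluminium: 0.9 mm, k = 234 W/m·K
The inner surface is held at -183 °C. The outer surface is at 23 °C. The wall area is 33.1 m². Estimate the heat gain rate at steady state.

Q ≈ 3570 W

Thermal resistances in series:
R_cast iron = L/(kA) = 0.0024/(54.2×33.1) = 1.338×10^-6 K/W
R_aerogel blanket = L/(kA) = 0.035/(0.0183×33.1) = 0.05778 K/W
R_aluminium = L/(kA) = 0.0009/(234×33.1) = 1.162×10^-7 K/W
R_total = 0.05778 K/W
Q = ΔT / R_total = 206 / 0.05778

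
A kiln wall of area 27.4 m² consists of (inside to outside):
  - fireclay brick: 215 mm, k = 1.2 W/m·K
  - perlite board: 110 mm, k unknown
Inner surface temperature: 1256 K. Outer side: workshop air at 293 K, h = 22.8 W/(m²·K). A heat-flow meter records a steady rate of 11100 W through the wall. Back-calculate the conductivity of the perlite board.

Thermal resistances in series:
R_fireclay brick = L/(kA) = 0.215/(1.2×27.4) = 0.006539 K/W
R_outer film = 1/(h_o·A) = 1/(22.8×27.4) = 0.001601 K/W
Sum of known resistances R_other = 0.00814 K/W
Total R = ΔT/Q = 963/11100 = 0.08676 K/W
R_perlite board = R_total − R_other = 0.07862 K/W
k = L/(R·A) = 0.11/(0.07862×27.4)

k ≈ 0.0511 W/(m·K)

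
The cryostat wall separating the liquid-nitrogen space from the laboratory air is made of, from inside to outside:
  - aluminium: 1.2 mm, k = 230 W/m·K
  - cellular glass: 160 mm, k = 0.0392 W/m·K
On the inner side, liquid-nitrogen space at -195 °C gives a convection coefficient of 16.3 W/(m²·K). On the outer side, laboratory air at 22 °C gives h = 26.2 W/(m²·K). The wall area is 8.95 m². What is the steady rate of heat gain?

Q ≈ 465 W

Treating each layer as a thermal resistance in series:
R_inner film = 1/(h_i·A) = 1/(16.3×8.95) = 0.006855 K/W
R_aluminium = L/(kA) = 0.0012/(230×8.95) = 5.829×10^-7 K/W
R_cellular glass = L/(kA) = 0.16/(0.0392×8.95) = 0.456 K/W
R_outer film = 1/(h_o·A) = 1/(26.2×8.95) = 0.004265 K/W
R_total = 0.4672 K/W
Q = ΔT / R_total = 217 / 0.4672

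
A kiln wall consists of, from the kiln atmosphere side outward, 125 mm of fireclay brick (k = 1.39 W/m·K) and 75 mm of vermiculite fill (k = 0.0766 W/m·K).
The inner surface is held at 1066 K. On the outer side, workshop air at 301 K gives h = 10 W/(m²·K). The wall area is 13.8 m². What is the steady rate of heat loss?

Q ≈ 9030 W

Using the resistance-network approach (series):
R_fireclay brick = L/(kA) = 0.125/(1.39×13.8) = 0.006517 K/W
R_vermiculite fill = L/(kA) = 0.075/(0.0766×13.8) = 0.07095 K/W
R_outer film = 1/(h_o·A) = 1/(10×13.8) = 0.007246 K/W
R_total = 0.08471 K/W
Q = ΔT / R_total = 765 / 0.08471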